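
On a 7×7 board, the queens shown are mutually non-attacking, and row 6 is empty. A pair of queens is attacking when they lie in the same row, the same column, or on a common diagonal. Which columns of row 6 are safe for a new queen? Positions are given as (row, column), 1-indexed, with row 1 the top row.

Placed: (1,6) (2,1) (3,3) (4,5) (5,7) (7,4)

columns 2

(1,6) attacks row 6 at column 6 and diagonals 1.
(2,1) attacks row 6 at column 1 and diagonals 5.
(3,3) attacks row 6 at column 3 and diagonals 6.
(4,5) attacks row 6 at column 5 and diagonals 3, 7.
(5,7) attacks row 6 at column 7 and diagonals 6.
(7,4) attacks row 6 at column 4 and diagonals 3, 5.
Attacked columns: {1, 3, 4, 5, 6, 7}. Safe: {2}.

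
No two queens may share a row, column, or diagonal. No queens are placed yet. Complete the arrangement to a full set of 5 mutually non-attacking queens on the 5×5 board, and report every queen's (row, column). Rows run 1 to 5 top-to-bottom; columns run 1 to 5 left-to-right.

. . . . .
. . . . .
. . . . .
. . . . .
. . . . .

(1,5) (2,2) (3,4) (4,1) (5,3)

Row 1: Safe: 1, 2, 3, 4, 5. Place at column 5.
Row 2: attacked by (1,5)→{4,5}. Safe: 1, 2, 3. Place at column 2.
Row 3: attacked by (1,5)→{3,5}; (2,2)→{1,2,3}. Safe: 4. Place at column 4.
Row 4: attacked by (1,5)→{2,5}; (2,2)→{2,4}; (3,4)→{3,4,5}. Safe: 1. Place at column 1.
Row 5: attacked by (1,5)→{1,5}; (2,2)→{2,5}; (3,4)→{2,4}; (4,1)→{1,2}. Safe: 3. Place at column 3.
Columns [5, 2, 4, 1, 3], r−c [-4, 0, -1, 3, 2], r+c [6, 4, 7, 5, 8] are all distinct, so no two queens attack.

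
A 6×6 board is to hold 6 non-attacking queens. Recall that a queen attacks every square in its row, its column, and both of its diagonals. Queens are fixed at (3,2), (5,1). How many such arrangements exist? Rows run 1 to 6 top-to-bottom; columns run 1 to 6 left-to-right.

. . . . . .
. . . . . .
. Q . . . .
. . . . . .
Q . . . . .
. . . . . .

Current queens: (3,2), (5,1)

1

Branch on row 1: col 3 → 1; col 6 → 0.
Sum: 1 + 0 = 1.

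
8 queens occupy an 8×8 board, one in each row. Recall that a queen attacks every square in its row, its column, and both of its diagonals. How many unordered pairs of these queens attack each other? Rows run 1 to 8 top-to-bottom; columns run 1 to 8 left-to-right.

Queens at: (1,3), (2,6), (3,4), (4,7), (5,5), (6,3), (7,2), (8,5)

Same column: (1,3)–(6,3) (column 3); (5,5)–(8,5) (column 5).
Same diagonal: (6,3)–(7,2) (|6−7| = |3−2| = 1); (6,3)–(8,5) (|6−8| = |3−5| = 2).
Total attacking pairs: 4.

4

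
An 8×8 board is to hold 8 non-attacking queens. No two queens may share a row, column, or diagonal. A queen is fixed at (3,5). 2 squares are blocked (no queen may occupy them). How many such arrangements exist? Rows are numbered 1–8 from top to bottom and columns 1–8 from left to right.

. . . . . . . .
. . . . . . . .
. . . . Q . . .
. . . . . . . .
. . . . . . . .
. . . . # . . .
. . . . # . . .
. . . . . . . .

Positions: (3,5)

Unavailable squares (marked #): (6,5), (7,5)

12

Branch on row 1: col 1 → 1; col 2 → 1; col 4 → 6; col 6 → 3; col 8 → 1.
Sum: 1 + 1 + 6 + 3 + 1 = 12.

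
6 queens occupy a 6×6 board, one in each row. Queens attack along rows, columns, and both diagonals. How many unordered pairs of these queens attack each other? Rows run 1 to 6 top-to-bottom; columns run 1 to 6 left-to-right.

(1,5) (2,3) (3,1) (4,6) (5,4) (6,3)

2

Same column: (2,3)–(6,3) (column 3).
Same diagonal: (5,4)–(6,3) (|5−6| = |4−3| = 1).
Total attacking pairs: 2.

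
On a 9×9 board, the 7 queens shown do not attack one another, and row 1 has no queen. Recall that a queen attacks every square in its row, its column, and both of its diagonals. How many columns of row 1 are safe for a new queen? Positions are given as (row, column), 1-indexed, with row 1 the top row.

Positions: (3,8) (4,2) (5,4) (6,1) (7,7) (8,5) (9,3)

(3,8) attacks row 1 at column 8 and diagonals 6.
(4,2) attacks row 1 at column 2 and diagonals 5.
(5,4) attacks row 1 at column 4 and diagonals 8.
(6,1) attacks row 1 at column 1 and diagonals 6.
(7,7) attacks row 1 at column 7 and diagonals 1.
(8,5) attacks row 1 at column 5.
(9,3) attacks row 1 at column 3.
Attacked columns: {1, 2, 3, 4, 5, 6, 7, 8}. Safe: {9}.

1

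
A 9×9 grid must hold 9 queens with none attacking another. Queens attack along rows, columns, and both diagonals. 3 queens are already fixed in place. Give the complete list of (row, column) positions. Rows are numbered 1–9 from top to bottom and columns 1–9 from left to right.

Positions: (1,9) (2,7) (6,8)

(1,9) (2,7) (3,2) (4,4) (5,1) (6,8) (7,5) (8,3) (9,6)

Row 3: attacked by (1,9)→{7,9}; (2,7)→{6,7,8}; (6,8)→{5,8}. Safe: 1, 2, 3, 4. Place at column 2.
Row 4: attacked by (1,9)→{6,9}; (2,7)→{5,7,9}; (3,2)→{1,2,3}; (6,8)→{6,8}. Safe: 4. Place at column 4.
Row 5: attacked by (1,9)→{5,9}; (2,7)→{4,7}; (3,2)→{2,4}; (4,4)→{3,4,5}; (6,8)→{7,8,9}. Safe: 1, 6. Place at column 1.
Row 7: attacked by (1,9)→{3,9}; (2,7)→{2,7}; (3,2)→{2,6}; (4,4)→{1,4,7}; (5,1)→{1,3}; (6,8)→{7,8,9}. Safe: 5. Place at column 5.
Row 8: attacked by (1,9)→{2,9}; (2,7)→{1,7}; (3,2)→{2,7}; (4,4)→{4,8}; (5,1)→{1,4}; (6,8)→{6,8}; (7,5)→{4,5,6}. Safe: 3. Place at column 3.
Row 9: attacked by (1,9)→{1,9}; (2,7)→{7}; (3,2)→{2,8}; (4,4)→{4,9}; (5,1)→{1,5}; (6,8)→{5,8}; (7,5)→{3,5,7}; (8,3)→{2,3,4}. Safe: 6. Place at column 6.
Columns [9, 7, 2, 4, 1, 8, 5, 3, 6], r−c [-8, -5, 1, 0, 4, -2, 2, 5, 3], r+c [10, 9, 5, 8, 6, 14, 12, 11, 15] are all distinct, so no two queens attack.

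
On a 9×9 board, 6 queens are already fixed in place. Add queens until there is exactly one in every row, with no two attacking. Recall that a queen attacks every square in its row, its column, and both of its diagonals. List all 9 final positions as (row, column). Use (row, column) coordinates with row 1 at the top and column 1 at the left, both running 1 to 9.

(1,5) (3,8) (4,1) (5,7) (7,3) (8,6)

(1,5) (2,2) (3,8) (4,1) (5,7) (6,9) (7,3) (8,6) (9,4)

Row 2: attacked by (1,5)→{4,5,6}; (3,8)→{7,8,9}; (4,1)→{1,3}; (5,7)→{4,7}; (7,3)→{3,8}; (8,6)→{6}. Safe: 2. Place at column 2.
Row 6: attacked by (1,5)→{5}; (2,2)→{2,6}; (3,8)→{5,8}; (4,1)→{1,3}; (5,7)→{6,7,8}; (7,3)→{2,3,4}; (8,6)→{4,6,8}. Safe: 9. Place at column 9.
Row 9: attacked by (1,5)→{5}; (2,2)→{2,9}; (3,8)→{2,8}; (4,1)→{1,6}; (5,7)→{3,7}; (6,9)→{6,9}; (7,3)→{1,3,5}; (8,6)→{5,6,7}. Safe: 4. Place at column 4.
Columns [5, 2, 8, 1, 7, 9, 3, 6, 4], r−c [-4, 0, -5, 3, -2, -3, 4, 2, 5], r+c [6, 4, 11, 5, 12, 15, 10, 14, 13] are all distinct, so no two queens attack.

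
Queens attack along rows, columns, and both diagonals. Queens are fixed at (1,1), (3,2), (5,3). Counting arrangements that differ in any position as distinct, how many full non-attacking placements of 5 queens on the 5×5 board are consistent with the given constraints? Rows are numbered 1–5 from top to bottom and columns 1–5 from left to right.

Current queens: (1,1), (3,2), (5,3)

1

Branch on row 2: col 4 → 1; col 5 → 0.
Sum: 1 + 0 = 1.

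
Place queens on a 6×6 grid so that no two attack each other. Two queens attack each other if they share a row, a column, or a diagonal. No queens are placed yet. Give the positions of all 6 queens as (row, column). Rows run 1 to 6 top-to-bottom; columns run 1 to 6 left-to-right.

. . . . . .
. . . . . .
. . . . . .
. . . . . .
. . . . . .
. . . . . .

(1,2) (2,4) (3,6) (4,1) (5,3) (6,5)

Row 1: Safe: 1, 2, 3, 4, 5, 6. Place at column 2.
Row 2: attacked by (1,2)→{1,2,3}. Safe: 4, 5, 6. Place at column 4.
Row 3: attacked by (1,2)→{2,4}; (2,4)→{3,4,5}. Safe: 1, 6. Place at column 6.
Row 4: attacked by (1,2)→{2,5}; (2,4)→{2,4,6}; (3,6)→{5,6}. Safe: 1, 3. Place at column 1.
Row 5: attacked by (1,2)→{2,6}; (2,4)→{1,4}; (3,6)→{4,6}; (4,1)→{1,2}. Safe: 3, 5. Place at column 3.
Row 6: attacked by (1,2)→{2}; (2,4)→{4}; (3,6)→{3,6}; (4,1)→{1,3}; (5,3)→{2,3,4}. Safe: 5. Place at column 5.
Columns [2, 4, 6, 1, 3, 5], r−c [-1, -2, -3, 3, 2, 1], r+c [3, 6, 9, 5, 8, 11] are all distinct, so no two queens attack.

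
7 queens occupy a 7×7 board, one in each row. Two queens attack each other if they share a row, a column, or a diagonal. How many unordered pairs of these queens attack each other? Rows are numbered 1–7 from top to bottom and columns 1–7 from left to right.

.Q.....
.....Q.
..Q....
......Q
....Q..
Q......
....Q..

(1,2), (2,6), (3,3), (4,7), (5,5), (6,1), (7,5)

Same column: (5,5)–(7,5) (column 5).
Same diagonal: (3,3)–(5,5) (|3−5| = |3−5| = 2).
Total attacking pairs: 2.

2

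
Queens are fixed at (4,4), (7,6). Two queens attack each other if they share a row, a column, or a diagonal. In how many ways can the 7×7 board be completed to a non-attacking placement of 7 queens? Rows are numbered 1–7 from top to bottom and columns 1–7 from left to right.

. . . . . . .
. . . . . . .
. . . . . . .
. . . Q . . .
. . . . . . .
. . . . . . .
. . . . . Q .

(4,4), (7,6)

Branch on row 1: col 2 → 2; col 3 → 0; col 5 → 0.
Sum: 2 + 0 + 0 = 2.

2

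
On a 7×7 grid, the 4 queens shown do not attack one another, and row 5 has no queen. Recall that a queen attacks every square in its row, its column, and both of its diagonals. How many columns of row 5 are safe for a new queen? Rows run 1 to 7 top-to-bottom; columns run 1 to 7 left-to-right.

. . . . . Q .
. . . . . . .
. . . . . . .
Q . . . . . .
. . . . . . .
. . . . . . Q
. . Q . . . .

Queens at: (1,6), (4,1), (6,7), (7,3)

(1,6) attacks row 5 at column 6 and diagonals 2.
(4,1) attacks row 5 at column 1 and diagonals 2.
(6,7) attacks row 5 at column 7 and diagonals 6.
(7,3) attacks row 5 at column 3 and diagonals 1, 5.
Attacked columns: {1, 2, 3, 5, 6, 7}. Safe: {4}.

1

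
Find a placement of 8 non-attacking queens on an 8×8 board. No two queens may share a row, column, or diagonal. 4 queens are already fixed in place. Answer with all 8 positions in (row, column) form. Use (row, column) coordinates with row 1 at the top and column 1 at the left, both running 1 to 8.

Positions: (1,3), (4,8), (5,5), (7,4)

Row 2: attacked by (1,3)→{2,3,4}; (4,8)→{6,8}; (5,5)→{2,5,8}; (7,4)→{4}. Safe: 1, 7. Place at column 7.
Row 3: attacked by (1,3)→{1,3,5}; (2,7)→{6,7,8}; (4,8)→{7,8}; (5,5)→{3,5,7}; (7,4)→{4,8}. Safe: 2. Place at column 2.
Row 6: attacked by (1,3)→{3,8}; (2,7)→{3,7}; (3,2)→{2,5}; (4,8)→{6,8}; (5,5)→{4,5,6}; (7,4)→{3,4,5}. Safe: 1. Place at column 1.
Row 8: attacked by (1,3)→{3}; (2,7)→{1,7}; (3,2)→{2,7}; (4,8)→{4,8}; (5,5)→{2,5,8}; (6,1)→{1,3}; (7,4)→{3,4,5}. Safe: 6. Place at column 6.
Columns [3, 7, 2, 8, 5, 1, 4, 6], r−c [-2, -5, 1, -4, 0, 5, 3, 2], r+c [4, 9, 5, 12, 10, 7, 11, 14] are all distinct, so no two queens attack.

(1,3) (2,7) (3,2) (4,8) (5,5) (6,1) (7,4) (8,6)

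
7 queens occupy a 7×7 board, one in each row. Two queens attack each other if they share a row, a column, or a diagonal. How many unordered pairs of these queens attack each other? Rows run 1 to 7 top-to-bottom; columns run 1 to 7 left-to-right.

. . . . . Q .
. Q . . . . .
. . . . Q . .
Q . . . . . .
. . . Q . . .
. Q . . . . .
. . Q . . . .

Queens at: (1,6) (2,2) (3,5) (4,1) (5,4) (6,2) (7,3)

3

Same column: (2,2)–(6,2) (column 2).
Same diagonal: (3,5)–(6,2) (|3−6| = |5−2| = 3); (6,2)–(7,3) (|6−7| = |2−3| = 1).
Total attacking pairs: 3.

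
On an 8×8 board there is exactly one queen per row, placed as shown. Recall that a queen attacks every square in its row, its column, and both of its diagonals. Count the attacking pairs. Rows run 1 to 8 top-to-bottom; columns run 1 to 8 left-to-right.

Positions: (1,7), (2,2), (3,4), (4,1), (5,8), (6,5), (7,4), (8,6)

Same column: (3,4)–(7,4) (column 4).
Same diagonal: (4,1)–(7,4) (|4−7| = |1−4| = 3); (6,5)–(7,4) (|6−7| = |5−4| = 1).
Total attacking pairs: 3.

3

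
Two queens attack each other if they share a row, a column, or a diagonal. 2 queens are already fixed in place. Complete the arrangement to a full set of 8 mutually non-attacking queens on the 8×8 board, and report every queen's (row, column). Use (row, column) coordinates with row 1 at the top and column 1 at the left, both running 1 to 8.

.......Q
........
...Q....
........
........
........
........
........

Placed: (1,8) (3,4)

Row 2: attacked by (1,8)→{7,8}; (3,4)→{3,4,5}. Safe: 1, 2, 6. Place at column 2.
Row 4: attacked by (1,8)→{5,8}; (2,2)→{2,4}; (3,4)→{3,4,5}. Safe: 1, 6, 7. Place at column 1.
Row 5: attacked by (1,8)→{4,8}; (2,2)→{2,5}; (3,4)→{2,4,6}; (4,1)→{1,2}. Safe: 3, 7. Place at column 7.
Row 6: attacked by (1,8)→{3,8}; (2,2)→{2,6}; (3,4)→{1,4,7}; (4,1)→{1,3}; (5,7)→{6,7,8}. Safe: 5. Place at column 5.
Row 7: attacked by (1,8)→{2,8}; (2,2)→{2,7}; (3,4)→{4,8}; (4,1)→{1,4}; (5,7)→{5,7}; (6,5)→{4,5,6}. Safe: 3. Place at column 3.
Row 8: attacked by (1,8)→{1,8}; (2,2)→{2,8}; (3,4)→{4}; (4,1)→{1,5}; (5,7)→{4,7}; (6,5)→{3,5,7}; (7,3)→{2,3,4}. Safe: 6. Place at column 6.
Columns [8, 2, 4, 1, 7, 5, 3, 6], r−c [-7, 0, -1, 3, -2, 1, 4, 2], r+c [9, 4, 7, 5, 12, 11, 10, 14] are all distinct, so no two queens attack.

(1,8) (2,2) (3,4) (4,1) (5,7) (6,5) (7,3) (8,6)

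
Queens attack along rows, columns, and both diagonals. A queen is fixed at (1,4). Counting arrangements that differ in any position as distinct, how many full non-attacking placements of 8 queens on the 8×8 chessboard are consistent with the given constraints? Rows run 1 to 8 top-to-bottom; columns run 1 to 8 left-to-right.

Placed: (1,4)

18

Branch on row 2: col 1 → 2; col 2 → 6; col 6 → 3; col 7 → 4; col 8 → 3.
Sum: 2 + 6 + 3 + 4 + 3 = 18.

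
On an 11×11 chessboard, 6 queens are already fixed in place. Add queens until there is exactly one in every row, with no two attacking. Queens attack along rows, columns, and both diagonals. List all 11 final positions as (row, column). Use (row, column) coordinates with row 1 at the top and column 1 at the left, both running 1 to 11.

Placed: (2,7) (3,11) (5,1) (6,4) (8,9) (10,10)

Row 1: attacked by (2,7)→{6,7,8}; (3,11)→{9,11}; (5,1)→{1,5}; (6,4)→{4,9}; (8,9)→{2,9}; (10,10)→{1,10}. Safe: 3. Place at column 3.
Row 4: attacked by (1,3)→{3,6}; (2,7)→{5,7,9}; (3,11)→{10,11}; (5,1)→{1,2}; (6,4)→{2,4,6}; (8,9)→{5,9}; (10,10)→{4,10}. Safe: 8. Place at column 8.
Row 7: attacked by (1,3)→{3,9}; (2,7)→{2,7}; (3,11)→{7,11}; (4,8)→{5,8,11}; (5,1)→{1,3}; (6,4)→{3,4,5}; (8,9)→{8,9,10}; (10,10)→{7,10}. Safe: 6. Place at column 6.
Row 9: attacked by (1,3)→{3,11}; (2,7)→{7}; (3,11)→{5,11}; (4,8)→{3,8}; (5,1)→{1,5}; (6,4)→{1,4,7}; (7,6)→{4,6,8}; (8,9)→{8,9,10}; (10,10)→{9,10,11}. Safe: 2. Place at column 2.
Row 11: attacked by (1,3)→{3}; (2,7)→{7}; (3,11)→{3,11}; (4,8)→{1,8}; (5,1)→{1,7}; (6,4)→{4,9}; (7,6)→{2,6,10}; (8,9)→{6,9}; (9,2)→{2,4}; (10,10)→{9,10,11}. Safe: 5. Place at column 5.
Columns [3, 7, 11, 8, 1, 4, 6, 9, 2, 10, 5], r−c [-2, -5, -8, -4, 4, 2, 1, -1, 7, 0, 6], r+c [4, 9, 14, 12, 6, 10, 13, 17, 11, 20, 16] are all distinct, so no two queens attack.

(1,3) (2,7) (3,11) (4,8) (5,1) (6,4) (7,6) (8,9) (9,2) (10,10) (11,5)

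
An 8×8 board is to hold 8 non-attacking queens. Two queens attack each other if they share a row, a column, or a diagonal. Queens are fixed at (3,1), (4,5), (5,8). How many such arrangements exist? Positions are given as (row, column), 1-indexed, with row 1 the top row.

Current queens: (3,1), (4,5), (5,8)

Branch on row 1: col 6 → 1; col 7 → 0.
Sum: 1 + 0 = 1.

1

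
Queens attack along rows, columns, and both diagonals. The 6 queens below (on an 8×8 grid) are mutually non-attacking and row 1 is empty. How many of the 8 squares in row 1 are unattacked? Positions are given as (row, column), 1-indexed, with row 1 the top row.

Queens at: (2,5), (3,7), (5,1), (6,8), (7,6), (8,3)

(2,5) attacks row 1 at column 5 and diagonals 4, 6.
(3,7) attacks row 1 at column 7 and diagonals 5.
(5,1) attacks row 1 at column 1 and diagonals 5.
(6,8) attacks row 1 at column 8 and diagonals 3.
(7,6) attacks row 1 at column 6.
(8,3) attacks row 1 at column 3.
Attacked columns: {1, 3, 4, 5, 6, 7, 8}. Safe: {2}.

1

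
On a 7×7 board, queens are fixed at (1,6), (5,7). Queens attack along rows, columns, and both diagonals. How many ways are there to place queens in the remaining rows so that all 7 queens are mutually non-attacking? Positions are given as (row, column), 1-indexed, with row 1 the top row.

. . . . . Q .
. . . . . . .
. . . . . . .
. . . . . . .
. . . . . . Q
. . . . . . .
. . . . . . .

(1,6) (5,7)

Branch on row 2: col 1 → 1; col 2 → 0; col 3 → 1.
Sum: 1 + 0 + 1 = 2.

2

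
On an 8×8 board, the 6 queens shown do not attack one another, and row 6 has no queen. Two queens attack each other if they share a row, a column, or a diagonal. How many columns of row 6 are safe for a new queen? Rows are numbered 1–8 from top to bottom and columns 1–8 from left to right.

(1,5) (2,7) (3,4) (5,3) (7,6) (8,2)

1

(1,5) attacks row 6 at column 5.
(2,7) attacks row 6 at column 7 and diagonals 3.
(3,4) attacks row 6 at column 4 and diagonals 1, 7.
(5,3) attacks row 6 at column 3 and diagonals 2, 4.
(7,6) attacks row 6 at column 6 and diagonals 5, 7.
(8,2) attacks row 6 at column 2 and diagonals 4.
Attacked columns: {1, 2, 3, 4, 5, 6, 7}. Safe: {8}.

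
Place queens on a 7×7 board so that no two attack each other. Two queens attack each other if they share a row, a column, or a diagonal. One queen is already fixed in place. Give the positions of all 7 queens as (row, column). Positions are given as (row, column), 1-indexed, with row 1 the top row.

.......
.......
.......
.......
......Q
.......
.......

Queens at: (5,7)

Row 1: attacked by (5,7)→{3,7}. Safe: 1, 2, 4, 5, 6. Place at column 1.
Row 2: attacked by (1,1)→{1,2}; (5,7)→{4,7}. Safe: 3, 5, 6. Place at column 6.
Row 3: attacked by (1,1)→{1,3}; (2,6)→{5,6,7}; (5,7)→{5,7}. Safe: 2, 4. Place at column 4.
Row 4: attacked by (1,1)→{1,4}; (2,6)→{4,6}; (3,4)→{3,4,5}; (5,7)→{6,7}. Safe: 2. Place at column 2.
Row 6: attacked by (1,1)→{1,6}; (2,6)→{2,6}; (3,4)→{1,4,7}; (4,2)→{2,4}; (5,7)→{6,7}. Safe: 3, 5. Place at column 5.
Row 7: attacked by (1,1)→{1,7}; (2,6)→{1,6}; (3,4)→{4}; (4,2)→{2,5}; (5,7)→{5,7}; (6,5)→{4,5,6}. Safe: 3. Place at column 3.
Columns [1, 6, 4, 2, 7, 5, 3], r−c [0, -4, -1, 2, -2, 1, 4], r+c [2, 8, 7, 6, 12, 11, 10] are all distinct, so no two queens attack.

(1,1) (2,6) (3,4) (4,2) (5,7) (6,5) (7,3)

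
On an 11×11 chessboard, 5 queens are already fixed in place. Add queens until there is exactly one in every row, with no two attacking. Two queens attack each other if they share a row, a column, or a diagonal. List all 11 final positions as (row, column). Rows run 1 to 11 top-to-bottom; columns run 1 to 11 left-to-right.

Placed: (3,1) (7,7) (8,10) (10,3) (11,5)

(1,2) (2,9) (3,1) (4,8) (5,4) (6,11) (7,7) (8,10) (9,6) (10,3) (11,5)

Row 1: attacked by (3,1)→{1,3}; (7,7)→{1,7}; (8,10)→{3,10}; (10,3)→{3}; (11,5)→{5}. Safe: 2, 4, 6, 8, 9, 11. Place at column 2.
Row 2: attacked by (1,2)→{1,2,3}; (3,1)→{1,2}; (7,7)→{2,7}; (8,10)→{4,10}; (10,3)→{3,11}; (11,5)→{5}. Safe: 6, 8, 9. Place at column 9.
Row 4: attacked by (1,2)→{2,5}; (2,9)→{7,9,11}; (3,1)→{1,2}; (7,7)→{4,7,10}; (8,10)→{6,10}; (10,3)→{3,9}; (11,5)→{5}. Safe: 8. Place at column 8.
Row 5: attacked by (1,2)→{2,6}; (2,9)→{6,9}; (3,1)→{1,3}; (4,8)→{7,8,9}; (7,7)→{5,7,9}; (8,10)→{7,10}; (10,3)→{3,8}; (11,5)→{5,11}. Safe: 4. Place at column 4.
Row 6: attacked by (1,2)→{2,7}; (2,9)→{5,9}; (3,1)→{1,4}; (4,8)→{6,8,10}; (5,4)→{3,4,5}; (7,7)→{6,7,8}; (8,10)→{8,10}; (10,3)→{3,7}; (11,5)→{5,10}. Safe: 11. Place at column 11.
Row 9: attacked by (1,2)→{2,10}; (2,9)→{2,9}; (3,1)→{1,7}; (4,8)→{3,8}; (5,4)→{4,8}; (6,11)→{8,11}; (7,7)→{5,7,9}; (8,10)→{9,10,11}; (10,3)→{2,3,4}; (11,5)→{3,5,7}. Safe: 6. Place at column 6.
Columns [2, 9, 1, 8, 4, 11, 7, 10, 6, 3, 5], r−c [-1, -7, 2, -4, 1, -5, 0, -2, 3, 7, 6], r+c [3, 11, 4, 12, 9, 17, 14, 18, 15, 13, 16] are all distinct, so no two queens attack.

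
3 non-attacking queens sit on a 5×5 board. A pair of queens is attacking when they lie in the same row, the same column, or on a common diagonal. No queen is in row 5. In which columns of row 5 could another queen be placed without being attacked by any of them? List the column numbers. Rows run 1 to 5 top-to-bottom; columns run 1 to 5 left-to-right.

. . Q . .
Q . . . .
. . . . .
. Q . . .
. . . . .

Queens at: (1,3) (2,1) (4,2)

columns 5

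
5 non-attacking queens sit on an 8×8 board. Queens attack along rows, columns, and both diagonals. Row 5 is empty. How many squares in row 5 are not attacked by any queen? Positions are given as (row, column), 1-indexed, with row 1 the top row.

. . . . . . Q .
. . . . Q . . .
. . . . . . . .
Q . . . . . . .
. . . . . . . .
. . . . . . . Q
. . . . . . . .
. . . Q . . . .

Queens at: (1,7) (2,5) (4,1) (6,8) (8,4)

1

(1,7) attacks row 5 at column 7 and diagonals 3.
(2,5) attacks row 5 at column 5 and diagonals 2, 8.
(4,1) attacks row 5 at column 1 and diagonals 2.
(6,8) attacks row 5 at column 8 and diagonals 7.
(8,4) attacks row 5 at column 4 and diagonals 1, 7.
Attacked columns: {1, 2, 3, 4, 5, 7, 8}. Safe: {6}.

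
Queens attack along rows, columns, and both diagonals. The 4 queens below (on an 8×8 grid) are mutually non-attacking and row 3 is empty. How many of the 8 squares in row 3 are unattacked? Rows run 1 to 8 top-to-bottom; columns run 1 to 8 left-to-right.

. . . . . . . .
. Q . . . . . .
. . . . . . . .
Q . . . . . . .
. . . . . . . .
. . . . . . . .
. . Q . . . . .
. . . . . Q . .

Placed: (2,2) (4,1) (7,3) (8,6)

(2,2) attacks row 3 at column 2 and diagonals 1, 3.
(4,1) attacks row 3 at column 1 and diagonals 2.
(7,3) attacks row 3 at column 3 and diagonals 7.
(8,6) attacks row 3 at column 6 and diagonals 1.
Attacked columns: {1, 2, 3, 6, 7}. Safe: {4, 5, 8}.

3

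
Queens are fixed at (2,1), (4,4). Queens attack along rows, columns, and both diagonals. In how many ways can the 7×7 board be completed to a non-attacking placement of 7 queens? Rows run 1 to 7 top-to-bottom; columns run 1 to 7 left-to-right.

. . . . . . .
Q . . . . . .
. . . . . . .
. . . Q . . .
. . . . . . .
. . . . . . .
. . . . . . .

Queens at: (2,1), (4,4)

Branch on row 1: col 3 → 1; col 5 → 1; col 6 → 0.
Sum: 1 + 1 + 0 = 2.

2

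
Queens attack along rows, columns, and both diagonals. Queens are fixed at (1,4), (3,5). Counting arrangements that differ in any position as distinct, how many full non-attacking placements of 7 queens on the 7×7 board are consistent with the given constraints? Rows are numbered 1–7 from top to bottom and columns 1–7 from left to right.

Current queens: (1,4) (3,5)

2

Branch on row 2: col 1 → 1; col 2 → 0; col 7 → 1.
Sum: 1 + 0 + 1 = 2.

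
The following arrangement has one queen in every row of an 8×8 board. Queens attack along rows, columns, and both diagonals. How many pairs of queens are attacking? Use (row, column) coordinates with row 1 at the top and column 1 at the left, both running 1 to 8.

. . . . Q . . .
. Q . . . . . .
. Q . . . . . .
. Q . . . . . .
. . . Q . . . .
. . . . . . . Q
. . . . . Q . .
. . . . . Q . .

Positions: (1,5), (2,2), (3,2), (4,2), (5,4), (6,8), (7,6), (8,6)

10

Same column: (2,2)–(3,2) (column 2); (2,2)–(4,2) (column 2); (3,2)–(4,2) (column 2); (7,6)–(8,6) (column 6).
Same diagonal: (1,5)–(4,2) (|1−4| = |5−2| = 3); (3,2)–(5,4) (|3−5| = |2−4| = 2); (3,2)–(7,6) (|3−7| = |2−6| = 4); (4,2)–(8,6) (|4−8| = |2−6| = 4); (5,4)–(7,6) (|5−7| = |4−6| = 2); (6,8)–(8,6) (|6−8| = |8−6| = 2).
Total attacking pairs: 10.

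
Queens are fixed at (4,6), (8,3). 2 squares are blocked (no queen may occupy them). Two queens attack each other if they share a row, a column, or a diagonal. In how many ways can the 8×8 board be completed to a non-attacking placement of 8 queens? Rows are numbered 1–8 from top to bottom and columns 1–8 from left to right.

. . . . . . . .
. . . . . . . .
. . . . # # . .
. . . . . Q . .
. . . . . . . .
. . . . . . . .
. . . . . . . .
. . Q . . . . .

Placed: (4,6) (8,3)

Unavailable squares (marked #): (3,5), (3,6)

2

Branch on row 1: col 1 → 1; col 2 → 0; col 4 → 0; col 5 → 1; col 7 → 0; col 8 → 0.
Sum: 1 + 0 + 0 + 1 + 0 + 0 = 2.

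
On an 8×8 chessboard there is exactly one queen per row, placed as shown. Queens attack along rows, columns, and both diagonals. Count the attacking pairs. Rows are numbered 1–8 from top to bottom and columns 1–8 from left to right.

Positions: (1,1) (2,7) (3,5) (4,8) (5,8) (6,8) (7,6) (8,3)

5

Same column: (4,8)–(5,8) (column 8); (4,8)–(6,8) (column 8); (5,8)–(6,8) (column 8).
Same diagonal: (3,5)–(6,8) (|3−6| = |5−8| = 3); (5,8)–(7,6) (|5−7| = |8−6| = 2).
Total attacking pairs: 5.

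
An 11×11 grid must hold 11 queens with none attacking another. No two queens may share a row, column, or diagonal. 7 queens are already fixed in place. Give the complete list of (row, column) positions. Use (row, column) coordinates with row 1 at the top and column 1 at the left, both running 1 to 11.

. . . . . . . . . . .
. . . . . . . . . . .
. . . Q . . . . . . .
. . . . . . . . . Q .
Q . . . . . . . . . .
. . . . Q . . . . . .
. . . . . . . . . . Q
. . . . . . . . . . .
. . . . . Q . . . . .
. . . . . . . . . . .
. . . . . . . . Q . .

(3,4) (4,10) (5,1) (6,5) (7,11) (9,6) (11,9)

Row 1: attacked by (3,4)→{2,4,6}; (4,10)→{7,10}; (5,1)→{1,5}; (6,5)→{5,10}; (7,11)→{5,11}; (9,6)→{6}; (11,9)→{9}. Safe: 3, 8. Place at column 3.
Row 2: attacked by (1,3)→{2,3,4}; (3,4)→{3,4,5}; (4,10)→{8,10}; (5,1)→{1,4}; (6,5)→{1,5,9}; (7,11)→{6,11}; (9,6)→{6}; (11,9)→{9}. Safe: 7. Place at column 7.
Row 8: attacked by (1,3)→{3,10}; (2,7)→{1,7}; (3,4)→{4,9}; (4,10)→{6,10}; (5,1)→{1,4}; (6,5)→{3,5,7}; (7,11)→{10,11}; (9,6)→{5,6,7}; (11,9)→{6,9}. Safe: 2, 8. Place at column 8.
Row 10: attacked by (1,3)→{3}; (2,7)→{7}; (3,4)→{4,11}; (4,10)→{4,10}; (5,1)→{1,6}; (6,5)→{1,5,9}; (7,11)→{8,11}; (8,8)→{6,8,10}; (9,6)→{5,6,7}; (11,9)→{8,9,10}. Safe: 2. Place at column 2.
Columns [3, 7, 4, 10, 1, 5, 11, 8, 6, 2, 9], r−c [-2, -5, -1, -6, 4, 1, -4, 0, 3, 8, 2], r+c [4, 9, 7, 14, 6, 11, 18, 16, 15, 12, 20] are all distinct, so no two queens attack.

(1,3) (2,7) (3,4) (4,10) (5,1) (6,5) (7,11) (8,8) (9,6) (10,2) (11,9)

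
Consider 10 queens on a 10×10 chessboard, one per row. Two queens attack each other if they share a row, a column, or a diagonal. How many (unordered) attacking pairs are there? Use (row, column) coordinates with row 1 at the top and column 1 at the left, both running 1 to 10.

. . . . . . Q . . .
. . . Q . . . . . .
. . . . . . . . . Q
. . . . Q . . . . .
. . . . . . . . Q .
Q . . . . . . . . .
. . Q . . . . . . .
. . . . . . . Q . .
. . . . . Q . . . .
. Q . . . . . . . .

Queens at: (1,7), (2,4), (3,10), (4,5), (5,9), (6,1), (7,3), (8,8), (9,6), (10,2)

All columns are distinct and no two queens satisfy |Δrow| = |Δcol|, so no pair attacks.

0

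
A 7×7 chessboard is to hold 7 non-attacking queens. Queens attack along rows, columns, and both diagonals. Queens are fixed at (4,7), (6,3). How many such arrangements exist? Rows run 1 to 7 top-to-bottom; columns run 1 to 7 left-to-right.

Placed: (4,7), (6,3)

Branch on row 1: col 1 → 0; col 2 → 1; col 5 → 0; col 6 → 1.
Sum: 0 + 1 + 0 + 1 = 2.

2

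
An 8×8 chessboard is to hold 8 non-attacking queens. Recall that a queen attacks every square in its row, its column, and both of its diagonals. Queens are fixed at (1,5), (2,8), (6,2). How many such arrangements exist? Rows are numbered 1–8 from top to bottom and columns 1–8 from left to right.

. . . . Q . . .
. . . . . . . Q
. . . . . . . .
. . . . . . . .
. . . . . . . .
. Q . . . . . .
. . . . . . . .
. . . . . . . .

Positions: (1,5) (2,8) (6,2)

Branch on row 3: col 1 → 0; col 4 → 1; col 6 → 0.
Sum: 0 + 1 + 0 = 1.

1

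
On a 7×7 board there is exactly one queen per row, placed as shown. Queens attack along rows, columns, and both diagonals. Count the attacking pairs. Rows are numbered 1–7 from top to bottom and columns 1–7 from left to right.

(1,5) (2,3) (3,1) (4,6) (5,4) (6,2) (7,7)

All columns are distinct and no two queens satisfy |Δrow| = |Δcol|, so no pair attacks.

0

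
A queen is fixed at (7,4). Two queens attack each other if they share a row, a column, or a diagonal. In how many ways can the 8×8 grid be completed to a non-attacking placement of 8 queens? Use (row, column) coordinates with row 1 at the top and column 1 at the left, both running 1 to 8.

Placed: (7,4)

8

Branch on row 1: col 1 → 0; col 2 → 0; col 3 → 3; col 5 → 3; col 6 → 1; col 7 → 0; col 8 → 1.
Sum: 0 + 0 + 3 + 3 + 1 + 0 + 1 = 8.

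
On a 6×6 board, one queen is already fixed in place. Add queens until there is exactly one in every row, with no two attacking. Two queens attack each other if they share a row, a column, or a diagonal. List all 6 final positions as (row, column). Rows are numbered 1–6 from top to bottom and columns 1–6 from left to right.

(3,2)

Row 1: attacked by (3,2)→{2,4}. Safe: 1, 3, 5, 6. Place at column 3.
Row 2: attacked by (1,3)→{2,3,4}; (3,2)→{1,2,3}. Safe: 5, 6. Place at column 6.
Row 4: attacked by (1,3)→{3,6}; (2,6)→{4,6}; (3,2)→{1,2,3}. Safe: 5. Place at column 5.
Row 5: attacked by (1,3)→{3}; (2,6)→{3,6}; (3,2)→{2,4}; (4,5)→{4,5,6}. Safe: 1. Place at column 1.
Row 6: attacked by (1,3)→{3}; (2,6)→{2,6}; (3,2)→{2,5}; (4,5)→{3,5}; (5,1)→{1,2}. Safe: 4. Place at column 4.
Columns [3, 6, 2, 5, 1, 4], r−c [-2, -4, 1, -1, 4, 2], r+c [4, 8, 5, 9, 6, 10] are all distinct, so no two queens attack.

(1,3) (2,6) (3,2) (4,5) (5,1) (6,4)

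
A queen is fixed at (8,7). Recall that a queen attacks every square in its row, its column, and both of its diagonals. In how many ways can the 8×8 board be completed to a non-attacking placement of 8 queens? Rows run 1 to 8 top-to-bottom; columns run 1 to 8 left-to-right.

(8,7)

Branch on row 1: col 1 → 0; col 2 → 0; col 3 → 0; col 4 → 3; col 5 → 3; col 6 → 2; col 8 → 0.
Sum: 0 + 0 + 0 + 3 + 3 + 2 + 0 = 8.

8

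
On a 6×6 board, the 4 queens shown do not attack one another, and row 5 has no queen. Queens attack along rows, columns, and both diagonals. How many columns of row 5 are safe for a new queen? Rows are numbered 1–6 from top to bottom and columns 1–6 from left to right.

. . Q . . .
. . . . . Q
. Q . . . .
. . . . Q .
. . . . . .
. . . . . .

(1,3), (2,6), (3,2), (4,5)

1

(1,3) attacks row 5 at column 3.
(2,6) attacks row 5 at column 6 and diagonals 3.
(3,2) attacks row 5 at column 2 and diagonals 4.
(4,5) attacks row 5 at column 5 and diagonals 4, 6.
Attacked columns: {2, 3, 4, 5, 6}. Safe: {1}.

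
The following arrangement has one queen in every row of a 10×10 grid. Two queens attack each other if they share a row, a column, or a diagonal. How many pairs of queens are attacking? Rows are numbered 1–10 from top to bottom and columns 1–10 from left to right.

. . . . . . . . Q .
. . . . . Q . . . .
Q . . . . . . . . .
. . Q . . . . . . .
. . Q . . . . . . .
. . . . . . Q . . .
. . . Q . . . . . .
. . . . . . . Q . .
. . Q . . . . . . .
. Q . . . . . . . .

Same column: (4,3)–(5,3) (column 3); (4,3)–(9,3) (column 3); (5,3)–(9,3) (column 3).
Same diagonal: (2,6)–(5,3) (|2−5| = |6−3| = 3); (3,1)–(5,3) (|3−5| = |1−3| = 2); (9,3)–(10,2) (|9−10| = |3−2| = 1).
Total attacking pairs: 6.

6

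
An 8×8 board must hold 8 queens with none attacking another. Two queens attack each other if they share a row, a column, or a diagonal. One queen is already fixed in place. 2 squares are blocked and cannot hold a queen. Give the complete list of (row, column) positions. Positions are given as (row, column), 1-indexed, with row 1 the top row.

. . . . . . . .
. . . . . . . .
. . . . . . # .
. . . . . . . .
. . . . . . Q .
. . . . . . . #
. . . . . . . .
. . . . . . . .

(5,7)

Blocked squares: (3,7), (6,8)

(1,4) (2,8) (3,1) (4,5) (5,7) (6,2) (7,6) (8,3)

Row 1: attacked by (5,7)→{3,7}. Safe: 1, 2, 4, 5, 6, 8. Place at column 4.
Row 2: attacked by (1,4)→{3,4,5}; (5,7)→{4,7}. Safe: 1, 2, 6, 8. Place at column 8.
Row 3: attacked by (1,4)→{2,4,6}; (2,8)→{7,8}; (5,7)→{5,7}. Blocked: 7. Safe: 1, 3. Place at column 1.
Row 4: attacked by (1,4)→{1,4,7}; (2,8)→{6,8}; (3,1)→{1,2}; (5,7)→{6,7,8}. Safe: 3, 5. Place at column 5.
Row 6: attacked by (1,4)→{4}; (2,8)→{4,8}; (3,1)→{1,4}; (4,5)→{3,5,7}; (5,7)→{6,7,8}. Blocked: 8. Safe: 2. Place at column 2.
Row 7: attacked by (1,4)→{4}; (2,8)→{3,8}; (3,1)→{1,5}; (4,5)→{2,5,8}; (5,7)→{5,7}; (6,2)→{1,2,3}. Safe: 6. Place at column 6.
Row 8: attacked by (1,4)→{4}; (2,8)→{2,8}; (3,1)→{1,6}; (4,5)→{1,5}; (5,7)→{4,7}; (6,2)→{2,4}; (7,6)→{5,6,7}. Safe: 3. Place at column 3.
Columns [4, 8, 1, 5, 7, 2, 6, 3], r−c [-3, -6, 2, -1, -2, 4, 1, 5], r+c [5, 10, 4, 9, 12, 8, 13, 11] are all distinct, so no two queens attack.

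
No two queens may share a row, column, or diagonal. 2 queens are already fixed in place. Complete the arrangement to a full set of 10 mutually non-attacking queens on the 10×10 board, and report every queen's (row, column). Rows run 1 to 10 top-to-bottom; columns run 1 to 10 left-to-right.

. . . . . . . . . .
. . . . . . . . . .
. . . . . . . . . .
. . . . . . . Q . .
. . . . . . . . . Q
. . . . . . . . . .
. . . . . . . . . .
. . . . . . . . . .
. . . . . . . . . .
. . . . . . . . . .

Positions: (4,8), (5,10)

Row 1: attacked by (4,8)→{5,8}; (5,10)→{6,10}. Safe: 1, 2, 3, 4, 7, 9. Place at column 4.
Row 2: attacked by (1,4)→{3,4,5}; (4,8)→{6,8,10}; (5,10)→{7,10}. Safe: 1, 2, 9. Place at column 1.
Row 3: attacked by (1,4)→{2,4,6}; (2,1)→{1,2}; (4,8)→{7,8,9}; (5,10)→{8,10}. Safe: 3, 5. Place at column 5.
Row 6: attacked by (1,4)→{4,9}; (2,1)→{1,5}; (3,5)→{2,5,8}; (4,8)→{6,8,10}; (5,10)→{9,10}. Safe: 3, 7. Place at column 3.
Row 7: attacked by (1,4)→{4,10}; (2,1)→{1,6}; (3,5)→{1,5,9}; (4,8)→{5,8}; (5,10)→{8,10}; (6,3)→{2,3,4}. Safe: 7. Place at column 7.
Row 8: attacked by (1,4)→{4}; (2,1)→{1,7}; (3,5)→{5,10}; (4,8)→{4,8}; (5,10)→{7,10}; (6,3)→{1,3,5}; (7,7)→{6,7,8}. Safe: 2, 9. Place at column 9.
Row 9: attacked by (1,4)→{4}; (2,1)→{1,8}; (3,5)→{5}; (4,8)→{3,8}; (5,10)→{6,10}; (6,3)→{3,6}; (7,7)→{5,7,9}; (8,9)→{8,9,10}. Safe: 2. Place at column 2.
Row 10: attacked by (1,4)→{4}; (2,1)→{1,9}; (3,5)→{5}; (4,8)→{2,8}; (5,10)→{5,10}; (6,3)→{3,7}; (7,7)→{4,7,10}; (8,9)→{7,9}; (9,2)→{1,2,3}. Safe: 6. Place at column 6.
Columns [4, 1, 5, 8, 10, 3, 7, 9, 2, 6], r−c [-3, 1, -2, -4, -5, 3, 0, -1, 7, 4], r+c [5, 3, 8, 12, 15, 9, 14, 17, 11, 16] are all distinct, so no two queens attack.

(1,4) (2,1) (3,5) (4,8) (5,10) (6,3) (7,7) (8,9) (9,2) (10,6)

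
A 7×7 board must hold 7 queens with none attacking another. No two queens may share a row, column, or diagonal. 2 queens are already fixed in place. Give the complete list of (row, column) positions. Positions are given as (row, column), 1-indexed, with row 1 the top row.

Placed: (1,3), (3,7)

Row 2: attacked by (1,3)→{2,3,4}; (3,7)→{6,7}. Safe: 1, 5. Place at column 5.
Row 4: attacked by (1,3)→{3,6}; (2,5)→{3,5,7}; (3,7)→{6,7}. Safe: 1, 2, 4. Place at column 2.
Row 5: attacked by (1,3)→{3,7}; (2,5)→{2,5}; (3,7)→{5,7}; (4,2)→{1,2,3}. Safe: 4, 6. Place at column 4.
Row 6: attacked by (1,3)→{3}; (2,5)→{1,5}; (3,7)→{4,7}; (4,2)→{2,4}; (5,4)→{3,4,5}. Safe: 6. Place at column 6.
Row 7: attacked by (1,3)→{3}; (2,5)→{5}; (3,7)→{3,7}; (4,2)→{2,5}; (5,4)→{2,4,6}; (6,6)→{5,6,7}. Safe: 1. Place at column 1.
Columns [3, 5, 7, 2, 4, 6, 1], r−c [-2, -3, -4, 2, 1, 0, 6], r+c [4, 7, 10, 6, 9, 12, 8] are all distinct, so no two queens attack.

(1,3) (2,5) (3,7) (4,2) (5,4) (6,6) (7,1)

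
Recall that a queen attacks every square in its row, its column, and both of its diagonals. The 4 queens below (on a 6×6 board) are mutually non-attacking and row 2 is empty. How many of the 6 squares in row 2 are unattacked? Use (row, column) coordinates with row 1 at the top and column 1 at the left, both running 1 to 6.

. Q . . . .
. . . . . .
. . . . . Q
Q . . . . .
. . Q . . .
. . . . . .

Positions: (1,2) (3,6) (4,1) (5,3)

1

(1,2) attacks row 2 at column 2 and diagonals 1, 3.
(3,6) attacks row 2 at column 6 and diagonals 5.
(4,1) attacks row 2 at column 1 and diagonals 3.
(5,3) attacks row 2 at column 3 and diagonals 6.
Attacked columns: {1, 2, 3, 5, 6}. Safe: {4}.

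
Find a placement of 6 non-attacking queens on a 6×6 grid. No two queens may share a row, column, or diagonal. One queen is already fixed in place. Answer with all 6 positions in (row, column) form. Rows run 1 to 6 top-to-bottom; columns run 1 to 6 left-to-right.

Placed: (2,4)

Row 1: attacked by (2,4)→{3,4,5}. Safe: 1, 2, 6. Place at column 2.
Row 3: attacked by (1,2)→{2,4}; (2,4)→{3,4,5}. Safe: 1, 6. Place at column 6.
Row 4: attacked by (1,2)→{2,5}; (2,4)→{2,4,6}; (3,6)→{5,6}. Safe: 1, 3. Place at column 1.
Row 5: attacked by (1,2)→{2,6}; (2,4)→{1,4}; (3,6)→{4,6}; (4,1)→{1,2}. Safe: 3, 5. Place at column 3.
Row 6: attacked by (1,2)→{2}; (2,4)→{4}; (3,6)→{3,6}; (4,1)→{1,3}; (5,3)→{2,3,4}. Safe: 5. Place at column 5.
Columns [2, 4, 6, 1, 3, 5], r−c [-1, -2, -3, 3, 2, 1], r+c [3, 6, 9, 5, 8, 11] are all distinct, so no two queens attack.

(1,2) (2,4) (3,6) (4,1) (5,3) (6,5)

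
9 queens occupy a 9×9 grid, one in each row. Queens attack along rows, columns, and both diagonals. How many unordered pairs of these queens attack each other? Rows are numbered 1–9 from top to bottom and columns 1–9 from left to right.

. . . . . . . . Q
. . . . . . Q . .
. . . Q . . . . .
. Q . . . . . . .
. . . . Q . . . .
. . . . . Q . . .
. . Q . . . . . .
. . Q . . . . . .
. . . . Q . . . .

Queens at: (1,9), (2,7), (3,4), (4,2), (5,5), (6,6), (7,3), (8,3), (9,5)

7

Same column: (5,5)–(9,5) (column 5); (7,3)–(8,3) (column 3).
Same diagonal: (1,9)–(5,5) (|1−5| = |9−5| = 4); (1,9)–(7,3) (|1−7| = |9−3| = 6); (5,5)–(6,6) (|5−6| = |5−6| = 1); (5,5)–(7,3) (|5−7| = |5−3| = 2); (7,3)–(9,5) (|7−9| = |3−5| = 2).
Total attacking pairs: 7.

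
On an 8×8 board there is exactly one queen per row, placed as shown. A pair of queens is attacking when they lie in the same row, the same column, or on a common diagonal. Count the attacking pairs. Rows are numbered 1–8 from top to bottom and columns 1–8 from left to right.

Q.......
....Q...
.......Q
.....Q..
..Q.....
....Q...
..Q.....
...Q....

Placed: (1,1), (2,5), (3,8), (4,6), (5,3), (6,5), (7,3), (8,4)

Same column: (2,5)–(6,5) (column 5); (5,3)–(7,3) (column 3).
Same diagonal: (3,8)–(6,5) (|3−6| = |8−5| = 3); (4,6)–(7,3) (|4−7| = |6−3| = 3); (7,3)–(8,4) (|7−8| = |3−4| = 1).
Total attacking pairs: 5.

5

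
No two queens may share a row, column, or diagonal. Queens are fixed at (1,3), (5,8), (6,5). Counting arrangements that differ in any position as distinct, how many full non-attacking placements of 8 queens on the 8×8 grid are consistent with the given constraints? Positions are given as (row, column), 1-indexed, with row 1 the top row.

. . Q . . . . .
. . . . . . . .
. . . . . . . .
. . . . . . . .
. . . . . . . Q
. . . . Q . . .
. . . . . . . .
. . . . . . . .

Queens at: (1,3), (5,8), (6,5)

2

Branch on row 2: col 6 → 2; col 7 → 0.
Sum: 2 + 0 = 2.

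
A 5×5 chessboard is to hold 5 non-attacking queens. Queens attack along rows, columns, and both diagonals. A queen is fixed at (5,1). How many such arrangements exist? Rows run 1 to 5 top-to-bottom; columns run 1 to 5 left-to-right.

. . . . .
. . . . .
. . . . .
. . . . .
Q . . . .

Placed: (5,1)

Branch on row 1: col 2 → 0; col 3 → 1; col 4 → 1.
Sum: 0 + 1 + 1 = 2.

2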